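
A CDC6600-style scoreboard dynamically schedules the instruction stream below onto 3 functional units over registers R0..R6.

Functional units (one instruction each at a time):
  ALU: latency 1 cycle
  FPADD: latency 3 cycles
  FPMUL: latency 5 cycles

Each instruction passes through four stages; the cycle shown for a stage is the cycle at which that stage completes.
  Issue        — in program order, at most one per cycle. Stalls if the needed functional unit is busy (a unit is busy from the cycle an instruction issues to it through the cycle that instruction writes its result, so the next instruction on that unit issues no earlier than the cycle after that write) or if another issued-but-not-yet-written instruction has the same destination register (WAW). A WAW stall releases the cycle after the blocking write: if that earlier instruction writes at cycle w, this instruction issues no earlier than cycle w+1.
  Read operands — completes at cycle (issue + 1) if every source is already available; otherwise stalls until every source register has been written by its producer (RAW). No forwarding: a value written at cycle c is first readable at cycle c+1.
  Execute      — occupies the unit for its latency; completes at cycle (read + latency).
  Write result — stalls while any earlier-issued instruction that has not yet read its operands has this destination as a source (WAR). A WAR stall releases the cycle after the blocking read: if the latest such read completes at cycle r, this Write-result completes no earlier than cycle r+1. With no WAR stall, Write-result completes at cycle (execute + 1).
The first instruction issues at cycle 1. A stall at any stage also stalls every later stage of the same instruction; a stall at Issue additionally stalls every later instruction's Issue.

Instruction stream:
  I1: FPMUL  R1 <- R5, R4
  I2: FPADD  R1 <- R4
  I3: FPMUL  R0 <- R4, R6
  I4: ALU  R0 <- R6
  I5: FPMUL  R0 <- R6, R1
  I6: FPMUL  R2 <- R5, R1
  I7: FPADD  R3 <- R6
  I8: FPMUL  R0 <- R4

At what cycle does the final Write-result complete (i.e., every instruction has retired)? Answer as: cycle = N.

I1  is:1  ro:2  ex:7  wr:8
I2  is:9  ro:10  ex:13  wr:14  — WAW R1: wait I1 write@8
I3  is:10  ro:11  ex:16  wr:17
I4  is:18  ro:19  ex:20  wr:21  — WAW R0: wait I3 write@17
I5  is:22  ro:23  ex:28  wr:29  — WAW R0: wait I4 write@21
I6  is:30  ro:31  ex:36  wr:37  — struct: FPMUL busy until I5 writes@29
I7  is:31  ro:32  ex:35  wr:36
I8  is:38  ro:39  ex:44  wr:45  — struct: FPMUL busy until I6 writes@37

cycle = 45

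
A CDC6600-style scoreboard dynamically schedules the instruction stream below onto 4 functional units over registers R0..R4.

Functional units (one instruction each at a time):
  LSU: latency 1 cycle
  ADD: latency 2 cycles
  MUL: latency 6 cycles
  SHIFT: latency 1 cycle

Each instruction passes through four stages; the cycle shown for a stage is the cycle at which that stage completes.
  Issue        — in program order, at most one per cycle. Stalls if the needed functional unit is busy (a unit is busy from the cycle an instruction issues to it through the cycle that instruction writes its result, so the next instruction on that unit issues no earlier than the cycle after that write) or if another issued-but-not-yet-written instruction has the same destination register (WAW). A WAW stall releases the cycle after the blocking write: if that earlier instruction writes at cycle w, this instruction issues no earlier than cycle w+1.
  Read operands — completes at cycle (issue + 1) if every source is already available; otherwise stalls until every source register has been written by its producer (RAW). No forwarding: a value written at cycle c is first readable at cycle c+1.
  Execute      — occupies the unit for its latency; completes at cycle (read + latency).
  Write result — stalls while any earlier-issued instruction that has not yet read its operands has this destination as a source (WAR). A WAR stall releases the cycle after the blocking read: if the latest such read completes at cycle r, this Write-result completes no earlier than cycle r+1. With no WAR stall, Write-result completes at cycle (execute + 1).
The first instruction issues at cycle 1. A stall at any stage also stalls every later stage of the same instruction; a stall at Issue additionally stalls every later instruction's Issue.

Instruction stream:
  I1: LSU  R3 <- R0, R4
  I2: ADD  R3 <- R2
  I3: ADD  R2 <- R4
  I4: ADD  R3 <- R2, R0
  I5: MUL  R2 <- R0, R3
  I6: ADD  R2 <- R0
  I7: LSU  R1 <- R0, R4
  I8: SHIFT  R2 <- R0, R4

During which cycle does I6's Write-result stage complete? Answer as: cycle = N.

cycle 1: I1 issues→LSU
cycle 2: I1 reads
cycle 3: I1 exec-done
cycle 4: I1 writes R3
cycle 5: I2 issues→ADD
cycle 6: I2 reads
cycle 8: I2 exec-done
cycle 9: I2 writes R3
cycle 10: I3 issues→ADD
cycle 11: I3 reads
cycle 13: I3 exec-done
cycle 14: I3 writes R2
cycle 15: I4 issues→ADD
cycle 16: I4 reads · I5 issues→MUL
cycle 18: I4 exec-done
cycle 19: I4 writes R3
cycle 20: I5 reads
cycle 26: I5 exec-done
cycle 27: I5 writes R2
cycle 28: I6 issues→ADD
cycle 29: I6 reads · I7 issues→LSU
cycle 30: I7 reads
cycle 31: I6 exec-done · I7 exec-done
cycle 32: I6 writes R2 · I7 writes R1
cycle 33: I8 issues→SHIFT
cycle 34: I8 reads
cycle 35: I8 exec-done
cycle 36: I8 writes R2

cycle = 32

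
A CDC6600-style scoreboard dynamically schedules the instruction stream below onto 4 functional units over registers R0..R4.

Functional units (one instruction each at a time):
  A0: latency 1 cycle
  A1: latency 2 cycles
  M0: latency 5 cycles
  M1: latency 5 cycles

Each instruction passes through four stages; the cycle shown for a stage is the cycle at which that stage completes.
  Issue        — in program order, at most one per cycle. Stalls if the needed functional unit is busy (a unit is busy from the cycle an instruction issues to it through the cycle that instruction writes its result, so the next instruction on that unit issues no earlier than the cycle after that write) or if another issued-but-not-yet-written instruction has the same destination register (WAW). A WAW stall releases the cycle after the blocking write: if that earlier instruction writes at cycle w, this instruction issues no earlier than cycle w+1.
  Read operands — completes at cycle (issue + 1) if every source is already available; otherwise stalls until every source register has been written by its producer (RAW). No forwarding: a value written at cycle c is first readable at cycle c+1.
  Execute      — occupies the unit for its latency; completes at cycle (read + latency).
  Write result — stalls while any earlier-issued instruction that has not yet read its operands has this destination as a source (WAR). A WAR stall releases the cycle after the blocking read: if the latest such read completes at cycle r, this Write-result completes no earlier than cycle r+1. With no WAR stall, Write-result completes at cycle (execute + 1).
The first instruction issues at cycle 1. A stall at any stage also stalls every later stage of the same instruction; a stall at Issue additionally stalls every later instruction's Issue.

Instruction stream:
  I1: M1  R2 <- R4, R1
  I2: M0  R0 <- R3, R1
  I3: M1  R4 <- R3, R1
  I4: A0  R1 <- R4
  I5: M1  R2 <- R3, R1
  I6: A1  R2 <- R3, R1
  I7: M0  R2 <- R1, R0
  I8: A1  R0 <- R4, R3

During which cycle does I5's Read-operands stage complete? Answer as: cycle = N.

I1 -> (1, 2, 7, 8)
I2 -> (2, 3, 8, 9)
I3 -> (9, 10, 15, 16)  // struct: M1 busy until I1 writes@8
I4 -> (10, 17, 18, 19)  // RAW R4: wait I3 write@16
I5 -> (17, 20, 25, 26)  // struct: M1 busy until I3 writes@16, RAW R1: wait I4 write@19
I6 -> (27, 28, 30, 31)  // WAW R2: wait I5 write@26
I7 -> (32, 33, 38, 39)  // WAW R2: wait I6 write@31
I8 -> (33, 34, 36, 37)

cycle = 20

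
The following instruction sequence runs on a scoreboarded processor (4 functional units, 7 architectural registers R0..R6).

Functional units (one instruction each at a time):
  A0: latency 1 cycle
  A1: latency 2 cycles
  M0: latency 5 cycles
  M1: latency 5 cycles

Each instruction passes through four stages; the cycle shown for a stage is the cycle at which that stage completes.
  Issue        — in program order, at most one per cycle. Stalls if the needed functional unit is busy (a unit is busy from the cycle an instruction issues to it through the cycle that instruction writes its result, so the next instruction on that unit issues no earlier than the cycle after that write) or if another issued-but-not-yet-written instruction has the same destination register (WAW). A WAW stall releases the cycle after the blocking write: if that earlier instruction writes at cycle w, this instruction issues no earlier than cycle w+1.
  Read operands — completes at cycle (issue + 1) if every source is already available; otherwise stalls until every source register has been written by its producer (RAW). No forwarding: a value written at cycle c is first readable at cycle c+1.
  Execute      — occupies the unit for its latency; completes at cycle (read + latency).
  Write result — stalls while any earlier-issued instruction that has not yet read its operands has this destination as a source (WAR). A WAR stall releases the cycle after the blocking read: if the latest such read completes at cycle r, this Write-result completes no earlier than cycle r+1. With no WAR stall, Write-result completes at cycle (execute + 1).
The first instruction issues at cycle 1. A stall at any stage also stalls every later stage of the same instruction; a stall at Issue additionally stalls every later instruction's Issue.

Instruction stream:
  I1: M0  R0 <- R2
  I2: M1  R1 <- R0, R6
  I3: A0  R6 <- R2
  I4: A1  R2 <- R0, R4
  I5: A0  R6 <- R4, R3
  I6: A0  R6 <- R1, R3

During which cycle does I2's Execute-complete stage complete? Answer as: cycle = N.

I1 -> (1, 2, 7, 8)
I2 -> (2, 9, 14, 15)  // RAW R0: wait I1 write@8
I3 -> (3, 4, 5, 10)  // WAR R6: wait I2 read@9
I4 -> (4, 9, 11, 12)  // RAW R0: wait I1 write@8
I5 -> (11, 12, 13, 14)  // struct: A0 busy until I3 writes@10
I6 -> (15, 16, 17, 18)  // struct: A0 busy until I5 writes@14

cycle = 14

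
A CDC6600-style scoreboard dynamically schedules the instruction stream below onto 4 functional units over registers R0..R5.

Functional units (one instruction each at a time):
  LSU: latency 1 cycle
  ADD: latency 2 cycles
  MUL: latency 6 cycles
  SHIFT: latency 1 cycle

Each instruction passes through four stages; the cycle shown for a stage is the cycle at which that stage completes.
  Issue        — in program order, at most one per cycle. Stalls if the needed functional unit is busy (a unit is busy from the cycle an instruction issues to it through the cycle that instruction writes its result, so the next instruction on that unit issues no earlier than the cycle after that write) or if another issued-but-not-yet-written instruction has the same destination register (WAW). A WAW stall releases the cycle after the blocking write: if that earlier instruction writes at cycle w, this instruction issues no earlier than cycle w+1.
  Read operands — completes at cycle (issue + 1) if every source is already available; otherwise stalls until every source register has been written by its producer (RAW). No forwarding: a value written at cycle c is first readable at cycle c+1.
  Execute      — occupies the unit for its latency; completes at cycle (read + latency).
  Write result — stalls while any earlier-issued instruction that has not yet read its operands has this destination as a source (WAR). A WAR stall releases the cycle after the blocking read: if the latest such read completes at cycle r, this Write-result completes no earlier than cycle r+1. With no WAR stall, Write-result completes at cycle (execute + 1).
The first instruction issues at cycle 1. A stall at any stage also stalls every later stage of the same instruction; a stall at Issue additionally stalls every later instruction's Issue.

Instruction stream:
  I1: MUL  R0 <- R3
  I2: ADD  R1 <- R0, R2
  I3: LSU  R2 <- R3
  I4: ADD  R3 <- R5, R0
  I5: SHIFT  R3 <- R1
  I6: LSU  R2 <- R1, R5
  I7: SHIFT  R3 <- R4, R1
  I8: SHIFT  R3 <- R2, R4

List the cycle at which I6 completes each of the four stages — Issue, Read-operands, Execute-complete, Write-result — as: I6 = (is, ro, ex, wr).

I6 = (20, 21, 22, 23)

1) issue 1, read 2, done 8, write 9
2) issue 2, read 10, done 12, write 13  <RAW R0: wait I1 write@9>
3) issue 3, read 4, done 5, write 11  <WAR R2: wait I2 read@10>
4) issue 14, read 15, done 17, write 18  <struct: ADD busy until I2 writes@13>
5) issue 19, read 20, done 21, write 22  <WAW R3: wait I4 write@18>
6) issue 20, read 21, done 22, write 23
7) issue 23, read 24, done 25, write 26  <struct: SHIFT busy until I5 writes@22>
8) issue 27, read 28, done 29, write 30  <struct: SHIFT busy until I7 writes@26>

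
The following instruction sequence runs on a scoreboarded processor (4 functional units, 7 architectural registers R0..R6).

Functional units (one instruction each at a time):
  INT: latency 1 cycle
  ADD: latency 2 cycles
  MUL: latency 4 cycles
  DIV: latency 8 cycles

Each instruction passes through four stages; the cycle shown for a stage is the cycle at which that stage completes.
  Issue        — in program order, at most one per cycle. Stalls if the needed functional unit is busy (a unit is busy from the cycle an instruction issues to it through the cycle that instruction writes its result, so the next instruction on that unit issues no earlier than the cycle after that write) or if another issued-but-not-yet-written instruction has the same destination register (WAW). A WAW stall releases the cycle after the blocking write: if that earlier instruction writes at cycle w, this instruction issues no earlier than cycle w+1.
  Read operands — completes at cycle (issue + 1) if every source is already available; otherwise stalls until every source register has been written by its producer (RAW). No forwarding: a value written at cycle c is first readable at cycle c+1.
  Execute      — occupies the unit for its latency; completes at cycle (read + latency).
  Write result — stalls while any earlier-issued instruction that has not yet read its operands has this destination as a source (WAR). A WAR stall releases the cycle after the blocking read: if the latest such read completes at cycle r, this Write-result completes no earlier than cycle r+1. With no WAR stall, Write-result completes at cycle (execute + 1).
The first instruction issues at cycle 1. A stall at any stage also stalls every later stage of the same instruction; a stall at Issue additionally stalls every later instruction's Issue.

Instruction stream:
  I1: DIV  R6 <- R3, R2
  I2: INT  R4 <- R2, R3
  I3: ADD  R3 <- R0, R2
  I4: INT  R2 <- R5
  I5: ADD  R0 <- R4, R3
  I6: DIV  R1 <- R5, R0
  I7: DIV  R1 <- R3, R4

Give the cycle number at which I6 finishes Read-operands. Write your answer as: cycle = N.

cycle = 13

[1] issue I1 (DIV)
[2] I1 read-ops · issue I2 (INT)
[3] I2 read-ops · issue I3 (ADD)
[4] I2 finished on INT · I3 read-ops
[5] I2→R4
[6] I3 finished on ADD · issue I4 (INT)
[7] I3→R3 · I4 read-ops
[8] I4 finished on INT · issue I5 (ADD)
[9] I4→R2 · I5 read-ops
[10] I1 finished on DIV
[11] I1→R6 · I5 finished on ADD
[12] I5→R0 · issue I6 (DIV)
[13] I6 read-ops
[21] I6 finished on DIV
[22] I6→R1
[23] issue I7 (DIV)
[24] I7 read-ops
[32] I7 finished on DIV
[33] I7→R1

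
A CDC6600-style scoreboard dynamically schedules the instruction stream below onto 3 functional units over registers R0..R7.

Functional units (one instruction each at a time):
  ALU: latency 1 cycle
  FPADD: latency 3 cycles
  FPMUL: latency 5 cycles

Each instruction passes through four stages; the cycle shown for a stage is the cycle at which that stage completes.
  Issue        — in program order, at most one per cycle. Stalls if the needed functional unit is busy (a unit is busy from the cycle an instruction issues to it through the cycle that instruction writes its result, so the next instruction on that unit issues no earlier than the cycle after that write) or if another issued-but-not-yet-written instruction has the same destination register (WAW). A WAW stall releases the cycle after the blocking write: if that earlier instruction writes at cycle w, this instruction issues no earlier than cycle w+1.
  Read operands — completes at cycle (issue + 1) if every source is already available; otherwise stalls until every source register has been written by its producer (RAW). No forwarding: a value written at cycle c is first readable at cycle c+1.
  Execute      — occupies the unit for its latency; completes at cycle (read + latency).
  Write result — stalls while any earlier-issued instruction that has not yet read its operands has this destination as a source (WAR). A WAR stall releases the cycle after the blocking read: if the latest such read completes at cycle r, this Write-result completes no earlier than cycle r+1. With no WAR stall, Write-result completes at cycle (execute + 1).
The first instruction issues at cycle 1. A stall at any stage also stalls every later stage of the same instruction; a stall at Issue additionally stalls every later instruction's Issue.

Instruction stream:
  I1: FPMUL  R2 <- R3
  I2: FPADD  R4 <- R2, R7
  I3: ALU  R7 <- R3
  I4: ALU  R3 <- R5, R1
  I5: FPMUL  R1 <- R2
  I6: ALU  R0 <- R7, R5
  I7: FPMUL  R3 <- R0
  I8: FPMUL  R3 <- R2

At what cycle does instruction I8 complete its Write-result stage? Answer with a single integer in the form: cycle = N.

cycle = 35

c1: I1 dispatched to FPMUL
c2: I1 operands ready, I2 dispatched to FPADD
c3: I3 dispatched to ALU
c4: I3 operands ready
c5: I3 complete
c7: I1 complete
c8: R2←I1
c9: I2 operands ready
c10: R7←I3
c11: I4 dispatched to ALU
c12: I2 complete, I4 operands ready, I5 dispatched to FPMUL
c13: R4←I2, I4 complete, I5 operands ready
c14: R3←I4
c15: I6 dispatched to ALU
c16: I6 operands ready
c17: I6 complete
c18: I5 complete, R0←I6
c19: R1←I5
c20: I7 dispatched to FPMUL
c21: I7 operands ready
c26: I7 complete
c27: R3←I7
c28: I8 dispatched to FPMUL
c29: I8 operands ready
c34: I8 complete
c35: R3←I8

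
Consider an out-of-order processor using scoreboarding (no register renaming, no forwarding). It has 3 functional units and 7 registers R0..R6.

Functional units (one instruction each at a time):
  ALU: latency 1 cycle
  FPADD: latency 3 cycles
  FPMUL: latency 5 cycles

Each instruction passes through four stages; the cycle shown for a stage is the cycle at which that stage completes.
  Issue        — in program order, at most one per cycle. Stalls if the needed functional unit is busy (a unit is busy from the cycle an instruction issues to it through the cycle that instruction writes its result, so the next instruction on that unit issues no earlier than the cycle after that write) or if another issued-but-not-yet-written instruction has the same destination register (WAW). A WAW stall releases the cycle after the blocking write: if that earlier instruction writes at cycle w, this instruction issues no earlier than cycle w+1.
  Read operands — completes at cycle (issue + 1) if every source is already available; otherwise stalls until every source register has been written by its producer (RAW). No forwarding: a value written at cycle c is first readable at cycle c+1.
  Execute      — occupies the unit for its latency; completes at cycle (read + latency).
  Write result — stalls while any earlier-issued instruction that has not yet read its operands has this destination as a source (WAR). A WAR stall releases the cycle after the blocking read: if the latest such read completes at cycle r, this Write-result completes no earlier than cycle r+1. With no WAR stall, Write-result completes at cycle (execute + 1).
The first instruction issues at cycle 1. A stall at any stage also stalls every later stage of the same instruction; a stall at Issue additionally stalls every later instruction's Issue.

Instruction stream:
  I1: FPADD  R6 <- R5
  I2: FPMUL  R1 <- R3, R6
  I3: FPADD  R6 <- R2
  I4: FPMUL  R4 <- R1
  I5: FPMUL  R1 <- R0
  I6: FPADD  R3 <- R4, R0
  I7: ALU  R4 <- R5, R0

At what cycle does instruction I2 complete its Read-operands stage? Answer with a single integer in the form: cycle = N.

I1  is:1  ro:2  ex:5  wr:6
I2  is:2  ro:7  ex:12  wr:13  — RAW R6: wait I1 write@6
I3  is:7  ro:8  ex:11  wr:12  — struct: FPADD busy until I1 writes@6
I4  is:14  ro:15  ex:20  wr:21  — struct: FPMUL busy until I2 writes@13
I5  is:22  ro:23  ex:28  wr:29  — struct: FPMUL busy until I4 writes@21
I6  is:23  ro:24  ex:27  wr:28
I7  is:24  ro:25  ex:26  wr:27

cycle = 7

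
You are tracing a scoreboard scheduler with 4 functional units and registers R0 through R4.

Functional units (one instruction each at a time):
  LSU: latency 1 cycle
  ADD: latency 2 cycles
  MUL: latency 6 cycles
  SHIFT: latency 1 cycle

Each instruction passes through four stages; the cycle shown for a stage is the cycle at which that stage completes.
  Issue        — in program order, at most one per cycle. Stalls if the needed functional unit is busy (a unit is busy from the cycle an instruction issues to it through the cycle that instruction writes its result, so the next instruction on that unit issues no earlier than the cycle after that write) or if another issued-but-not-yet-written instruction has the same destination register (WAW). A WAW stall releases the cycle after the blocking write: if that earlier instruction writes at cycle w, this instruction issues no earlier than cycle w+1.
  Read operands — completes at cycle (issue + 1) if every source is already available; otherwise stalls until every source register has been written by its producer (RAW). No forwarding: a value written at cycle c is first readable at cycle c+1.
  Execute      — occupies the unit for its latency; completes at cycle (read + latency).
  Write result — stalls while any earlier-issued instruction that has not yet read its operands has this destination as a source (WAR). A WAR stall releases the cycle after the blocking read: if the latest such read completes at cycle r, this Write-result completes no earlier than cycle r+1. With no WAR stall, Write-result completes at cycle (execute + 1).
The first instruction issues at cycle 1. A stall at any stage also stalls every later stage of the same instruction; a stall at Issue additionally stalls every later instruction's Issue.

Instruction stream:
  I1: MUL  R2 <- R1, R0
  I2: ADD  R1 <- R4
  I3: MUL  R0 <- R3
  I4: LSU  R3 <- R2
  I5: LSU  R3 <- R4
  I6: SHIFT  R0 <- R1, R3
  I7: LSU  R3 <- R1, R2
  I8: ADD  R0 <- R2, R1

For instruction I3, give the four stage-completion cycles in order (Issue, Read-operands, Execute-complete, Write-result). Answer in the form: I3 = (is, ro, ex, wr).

I1  is:1  ro:2  ex:8  wr:9
I2  is:2  ro:3  ex:5  wr:6
I3  is:10  ro:11  ex:17  wr:18  — struct: MUL busy until I1 writes@9
I4  is:11  ro:12  ex:13  wr:14
I5  is:15  ro:16  ex:17  wr:18  — struct: LSU busy until I4 writes@14
I6  is:19  ro:20  ex:21  wr:22  — WAW R0: wait I3 write@18
I7  is:20  ro:21  ex:22  wr:23
I8  is:23  ro:24  ex:26  wr:27  — WAW R0: wait I6 write@22

I3 = (10, 11, 17, 18)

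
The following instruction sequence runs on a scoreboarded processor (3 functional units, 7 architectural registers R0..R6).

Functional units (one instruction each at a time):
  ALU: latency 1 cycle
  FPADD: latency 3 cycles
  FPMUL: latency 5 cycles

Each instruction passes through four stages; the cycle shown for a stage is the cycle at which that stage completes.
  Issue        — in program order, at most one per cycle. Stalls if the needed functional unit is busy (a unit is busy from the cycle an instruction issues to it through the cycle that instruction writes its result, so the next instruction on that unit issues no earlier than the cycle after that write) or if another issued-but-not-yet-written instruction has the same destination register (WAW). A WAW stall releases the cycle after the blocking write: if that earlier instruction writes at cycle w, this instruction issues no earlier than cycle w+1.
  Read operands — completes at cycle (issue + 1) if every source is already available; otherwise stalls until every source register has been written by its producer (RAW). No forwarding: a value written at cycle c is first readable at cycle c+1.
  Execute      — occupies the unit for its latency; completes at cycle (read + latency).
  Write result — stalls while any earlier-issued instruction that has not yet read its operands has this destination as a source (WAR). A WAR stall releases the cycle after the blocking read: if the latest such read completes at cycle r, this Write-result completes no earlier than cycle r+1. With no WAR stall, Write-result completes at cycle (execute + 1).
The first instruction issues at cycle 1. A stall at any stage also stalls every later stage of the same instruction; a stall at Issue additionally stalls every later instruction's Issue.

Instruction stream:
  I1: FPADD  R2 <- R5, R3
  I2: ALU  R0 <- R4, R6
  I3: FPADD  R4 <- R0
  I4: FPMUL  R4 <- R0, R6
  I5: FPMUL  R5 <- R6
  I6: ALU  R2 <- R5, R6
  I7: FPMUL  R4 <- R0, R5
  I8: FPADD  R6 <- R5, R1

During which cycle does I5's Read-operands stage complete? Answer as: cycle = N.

cycle = 22

t=1  issue I1 (FPADD)
t=2  I1 read-ops · issue I2 (ALU)
t=3  I2 read-ops
t=4  I2 finished on ALU
t=5  I1 finished on FPADD · I2→R0
t=6  I1→R2
t=7  issue I3 (FPADD)
t=8  I3 read-ops
t=11  I3 finished on FPADD
t=12  I3→R4
t=13  issue I4 (FPMUL)
t=14  I4 read-ops
t=19  I4 finished on FPMUL
t=20  I4→R4
t=21  issue I5 (FPMUL)
t=22  I5 read-ops · issue I6 (ALU)
t=27  I5 finished on FPMUL
t=28  I5→R5
t=29  I6 read-ops · issue I7 (FPMUL)
t=30  I6 finished on ALU · I7 read-ops · issue I8 (FPADD)
t=31  I6→R2 · I8 read-ops
t=34  I8 finished on FPADD
t=35  I7 finished on FPMUL · I8→R6
t=36  I7→R4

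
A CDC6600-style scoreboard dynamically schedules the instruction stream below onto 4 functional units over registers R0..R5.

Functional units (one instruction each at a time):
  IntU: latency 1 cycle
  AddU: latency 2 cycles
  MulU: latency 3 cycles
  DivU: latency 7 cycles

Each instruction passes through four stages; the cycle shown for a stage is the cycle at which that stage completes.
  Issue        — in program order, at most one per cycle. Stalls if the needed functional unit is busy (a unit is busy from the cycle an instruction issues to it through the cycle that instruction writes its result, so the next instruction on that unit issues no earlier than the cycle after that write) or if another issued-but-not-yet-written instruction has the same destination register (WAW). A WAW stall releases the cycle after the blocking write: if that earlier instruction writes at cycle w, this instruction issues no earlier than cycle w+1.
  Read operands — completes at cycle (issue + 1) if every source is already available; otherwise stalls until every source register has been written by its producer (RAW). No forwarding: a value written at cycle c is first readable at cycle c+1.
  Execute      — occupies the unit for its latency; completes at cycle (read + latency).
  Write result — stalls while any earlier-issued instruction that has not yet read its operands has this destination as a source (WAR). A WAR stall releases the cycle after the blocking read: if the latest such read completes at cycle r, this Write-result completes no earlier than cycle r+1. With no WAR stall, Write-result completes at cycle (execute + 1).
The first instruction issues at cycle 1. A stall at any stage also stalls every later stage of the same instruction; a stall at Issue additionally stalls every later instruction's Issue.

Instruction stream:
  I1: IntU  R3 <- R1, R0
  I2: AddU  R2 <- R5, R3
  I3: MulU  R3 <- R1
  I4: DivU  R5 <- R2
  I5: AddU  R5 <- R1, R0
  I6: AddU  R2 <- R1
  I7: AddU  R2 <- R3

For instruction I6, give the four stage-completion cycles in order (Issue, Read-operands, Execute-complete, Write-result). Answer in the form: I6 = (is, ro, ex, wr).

[I1] 1/2/3/4
[I2] 2/5/7/8  (RAW R3: wait I1 write@4)
[I3] 5/6/9/10  (WAW R3: wait I1 write@4)
[I4] 6/9/16/17  (RAW R2: wait I2 write@8)
[I5] 18/19/21/22  (WAW R5: wait I4 write@17)
[I6] 23/24/26/27  (struct: AddU busy until I5 writes@22)
[I7] 28/29/31/32  (struct: AddU busy until I6 writes@27)

I6 = (23, 24, 26, 27)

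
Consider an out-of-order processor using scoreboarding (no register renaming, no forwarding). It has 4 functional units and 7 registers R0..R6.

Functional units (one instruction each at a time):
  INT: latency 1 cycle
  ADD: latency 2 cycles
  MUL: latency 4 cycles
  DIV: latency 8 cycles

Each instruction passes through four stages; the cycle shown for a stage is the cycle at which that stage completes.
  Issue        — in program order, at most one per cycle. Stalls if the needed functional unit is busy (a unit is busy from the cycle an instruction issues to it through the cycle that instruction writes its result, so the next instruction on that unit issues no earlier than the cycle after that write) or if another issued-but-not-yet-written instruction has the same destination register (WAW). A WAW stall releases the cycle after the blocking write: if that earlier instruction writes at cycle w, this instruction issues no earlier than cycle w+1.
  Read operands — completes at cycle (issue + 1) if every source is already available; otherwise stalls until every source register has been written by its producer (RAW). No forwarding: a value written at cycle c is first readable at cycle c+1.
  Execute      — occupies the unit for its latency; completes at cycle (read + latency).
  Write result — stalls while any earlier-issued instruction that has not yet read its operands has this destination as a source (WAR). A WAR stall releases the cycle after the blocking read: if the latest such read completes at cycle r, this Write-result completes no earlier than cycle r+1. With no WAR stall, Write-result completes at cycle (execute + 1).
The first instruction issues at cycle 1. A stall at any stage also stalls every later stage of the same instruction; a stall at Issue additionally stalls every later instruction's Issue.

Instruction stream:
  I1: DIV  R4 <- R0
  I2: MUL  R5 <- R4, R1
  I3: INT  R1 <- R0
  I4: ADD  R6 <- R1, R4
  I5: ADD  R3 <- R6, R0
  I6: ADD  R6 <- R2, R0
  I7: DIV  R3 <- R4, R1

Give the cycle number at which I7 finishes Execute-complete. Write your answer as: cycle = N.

cycle = 33

I1 -> (1, 2, 10, 11)
I2 -> (2, 12, 16, 17)  // RAW R4: wait I1 write@11
I3 -> (3, 4, 5, 13)  // WAR R1: wait I2 read@12
I4 -> (4, 14, 16, 17)  // RAW R1: wait I3 write@13
I5 -> (18, 19, 21, 22)  // struct: ADD busy until I4 writes@17
I6 -> (23, 24, 26, 27)  // struct: ADD busy until I5 writes@22
I7 -> (24, 25, 33, 34)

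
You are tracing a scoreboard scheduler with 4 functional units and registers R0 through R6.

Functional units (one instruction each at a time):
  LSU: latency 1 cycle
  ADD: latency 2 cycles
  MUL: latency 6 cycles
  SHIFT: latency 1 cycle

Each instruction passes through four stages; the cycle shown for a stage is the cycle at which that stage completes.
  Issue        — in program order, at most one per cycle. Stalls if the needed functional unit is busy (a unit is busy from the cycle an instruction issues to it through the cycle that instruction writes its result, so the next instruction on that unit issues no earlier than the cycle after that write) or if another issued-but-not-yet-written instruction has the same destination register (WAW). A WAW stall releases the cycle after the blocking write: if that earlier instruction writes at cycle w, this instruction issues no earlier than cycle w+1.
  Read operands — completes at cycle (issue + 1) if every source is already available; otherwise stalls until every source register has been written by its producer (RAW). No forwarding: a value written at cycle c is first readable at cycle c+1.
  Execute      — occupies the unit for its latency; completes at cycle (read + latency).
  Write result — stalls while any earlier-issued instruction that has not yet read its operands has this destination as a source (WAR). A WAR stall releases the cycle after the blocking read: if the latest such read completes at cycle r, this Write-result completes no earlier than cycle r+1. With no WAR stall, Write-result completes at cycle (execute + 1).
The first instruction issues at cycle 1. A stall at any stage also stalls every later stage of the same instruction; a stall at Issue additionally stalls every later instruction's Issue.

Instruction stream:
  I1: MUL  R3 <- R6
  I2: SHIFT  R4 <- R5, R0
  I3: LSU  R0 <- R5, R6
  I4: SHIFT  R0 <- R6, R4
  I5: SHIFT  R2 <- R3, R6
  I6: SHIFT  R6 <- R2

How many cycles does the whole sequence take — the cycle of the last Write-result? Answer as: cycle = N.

I1  is:1  ro:2  ex:8  wr:9
I2  is:2  ro:3  ex:4  wr:5
I3  is:3  ro:4  ex:5  wr:6
I4  is:7  ro:8  ex:9  wr:10  — WAW R0: wait I3 write@6
I5  is:11  ro:12  ex:13  wr:14  — struct: SHIFT busy until I4 writes@10
I6  is:15  ro:16  ex:17  wr:18  — struct: SHIFT busy until I5 writes@14

cycle = 18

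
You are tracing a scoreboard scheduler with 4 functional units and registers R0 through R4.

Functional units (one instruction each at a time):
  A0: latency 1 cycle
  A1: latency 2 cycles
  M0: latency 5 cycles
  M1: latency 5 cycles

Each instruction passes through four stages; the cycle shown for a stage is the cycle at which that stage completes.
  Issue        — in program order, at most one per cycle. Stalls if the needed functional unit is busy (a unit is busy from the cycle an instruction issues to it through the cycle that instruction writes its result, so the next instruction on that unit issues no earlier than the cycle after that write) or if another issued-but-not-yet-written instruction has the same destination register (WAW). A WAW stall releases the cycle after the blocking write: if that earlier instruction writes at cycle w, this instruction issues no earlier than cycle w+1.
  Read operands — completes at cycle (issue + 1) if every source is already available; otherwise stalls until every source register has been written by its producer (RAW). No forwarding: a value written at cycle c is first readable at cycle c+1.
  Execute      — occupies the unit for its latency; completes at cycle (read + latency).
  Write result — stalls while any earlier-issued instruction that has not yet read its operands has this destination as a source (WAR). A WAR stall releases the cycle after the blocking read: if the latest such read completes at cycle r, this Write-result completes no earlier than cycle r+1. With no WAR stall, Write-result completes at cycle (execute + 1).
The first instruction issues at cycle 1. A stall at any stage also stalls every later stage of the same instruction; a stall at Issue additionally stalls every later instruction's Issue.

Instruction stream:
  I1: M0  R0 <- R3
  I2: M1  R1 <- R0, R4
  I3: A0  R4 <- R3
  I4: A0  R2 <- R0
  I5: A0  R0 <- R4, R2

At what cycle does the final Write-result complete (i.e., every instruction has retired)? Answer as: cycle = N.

cycle = 18

1) issue 1, read 2, done 7, write 8
2) issue 2, read 9, done 14, write 15  <RAW R0: wait I1 write@8>
3) issue 3, read 4, done 5, write 10  <WAR R4: wait I2 read@9>
4) issue 11, read 12, done 13, write 14  <struct: A0 busy until I3 writes@10>
5) issue 15, read 16, done 17, write 18  <struct: A0 busy until I4 writes@14>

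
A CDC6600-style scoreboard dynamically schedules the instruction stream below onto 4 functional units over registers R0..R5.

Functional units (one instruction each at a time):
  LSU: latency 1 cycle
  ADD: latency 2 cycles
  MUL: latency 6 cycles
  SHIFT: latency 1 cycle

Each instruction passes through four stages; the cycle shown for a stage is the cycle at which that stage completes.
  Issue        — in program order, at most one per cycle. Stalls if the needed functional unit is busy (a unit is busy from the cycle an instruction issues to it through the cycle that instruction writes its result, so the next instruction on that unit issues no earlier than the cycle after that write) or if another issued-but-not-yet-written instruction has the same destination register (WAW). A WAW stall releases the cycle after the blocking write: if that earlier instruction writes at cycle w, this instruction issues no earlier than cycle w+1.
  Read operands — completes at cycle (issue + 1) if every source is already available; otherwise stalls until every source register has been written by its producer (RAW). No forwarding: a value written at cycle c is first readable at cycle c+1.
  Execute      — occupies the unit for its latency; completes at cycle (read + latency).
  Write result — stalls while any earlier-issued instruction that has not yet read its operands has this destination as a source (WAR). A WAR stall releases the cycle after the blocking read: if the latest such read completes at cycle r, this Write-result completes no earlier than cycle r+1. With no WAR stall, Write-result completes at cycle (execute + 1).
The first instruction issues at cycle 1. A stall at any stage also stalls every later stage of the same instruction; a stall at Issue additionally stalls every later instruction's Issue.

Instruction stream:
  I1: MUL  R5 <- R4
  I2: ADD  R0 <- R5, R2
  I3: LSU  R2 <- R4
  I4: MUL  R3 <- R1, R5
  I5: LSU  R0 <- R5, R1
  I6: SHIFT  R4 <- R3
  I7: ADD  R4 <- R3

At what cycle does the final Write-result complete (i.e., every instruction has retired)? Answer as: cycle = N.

cycle = 26

I1  is:1  ro:2  ex:8  wr:9
I2  is:2  ro:10  ex:12  wr:13  — RAW R5: wait I1 write@9
I3  is:3  ro:4  ex:5  wr:11  — WAR R2: wait I2 read@10
I4  is:10  ro:11  ex:17  wr:18  — struct: MUL busy until I1 writes@9
I5  is:14  ro:15  ex:16  wr:17  — WAW R0: wait I2 write@13
I6  is:15  ro:19  ex:20  wr:21  — RAW R3: wait I4 write@18
I7  is:22  ro:23  ex:25  wr:26  — WAW R4: wait I6 write@21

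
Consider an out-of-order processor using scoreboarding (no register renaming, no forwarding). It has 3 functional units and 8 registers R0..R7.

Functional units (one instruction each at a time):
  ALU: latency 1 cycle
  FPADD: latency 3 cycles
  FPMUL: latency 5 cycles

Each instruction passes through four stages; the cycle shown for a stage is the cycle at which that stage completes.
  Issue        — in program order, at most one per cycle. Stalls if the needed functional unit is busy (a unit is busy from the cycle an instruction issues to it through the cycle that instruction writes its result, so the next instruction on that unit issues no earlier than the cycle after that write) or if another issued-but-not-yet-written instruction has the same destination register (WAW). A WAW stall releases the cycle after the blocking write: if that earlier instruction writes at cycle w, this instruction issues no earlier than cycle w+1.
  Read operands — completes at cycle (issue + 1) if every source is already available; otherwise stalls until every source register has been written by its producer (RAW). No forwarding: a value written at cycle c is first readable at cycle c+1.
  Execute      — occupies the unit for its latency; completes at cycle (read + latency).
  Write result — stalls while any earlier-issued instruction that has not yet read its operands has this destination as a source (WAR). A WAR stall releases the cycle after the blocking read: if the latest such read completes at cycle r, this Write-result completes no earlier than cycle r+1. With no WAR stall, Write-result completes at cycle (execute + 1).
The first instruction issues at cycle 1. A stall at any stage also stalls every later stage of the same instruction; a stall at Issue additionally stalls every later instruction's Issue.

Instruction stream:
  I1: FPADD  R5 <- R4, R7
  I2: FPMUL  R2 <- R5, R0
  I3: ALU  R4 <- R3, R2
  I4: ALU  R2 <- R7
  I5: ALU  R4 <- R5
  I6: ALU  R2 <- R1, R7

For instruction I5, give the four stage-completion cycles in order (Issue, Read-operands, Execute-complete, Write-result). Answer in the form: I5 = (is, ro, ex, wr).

I1  is:1  ro:2  ex:5  wr:6
I2  is:2  ro:7  ex:12  wr:13  — RAW R5: wait I1 write@6
I3  is:3  ro:14  ex:15  wr:16  — RAW R2: wait I2 write@13
I4  is:17  ro:18  ex:19  wr:20  — struct: ALU busy until I3 writes@16
I5  is:21  ro:22  ex:23  wr:24  — struct: ALU busy until I4 writes@20
I6  is:25  ro:26  ex:27  wr:28  — struct: ALU busy until I5 writes@24

I5 = (21, 22, 23, 24)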